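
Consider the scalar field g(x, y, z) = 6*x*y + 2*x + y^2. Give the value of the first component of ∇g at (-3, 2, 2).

14

(∇g)_1 = ∂g/∂x = 6*y + 2
At (-3, 2, 2): 14.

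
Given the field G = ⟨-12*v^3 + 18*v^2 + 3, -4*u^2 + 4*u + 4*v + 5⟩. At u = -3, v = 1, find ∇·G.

4

∂G₁/∂u = 0
∂G₂/∂v = 4
∇·G = 4
At (-3, 1): 4.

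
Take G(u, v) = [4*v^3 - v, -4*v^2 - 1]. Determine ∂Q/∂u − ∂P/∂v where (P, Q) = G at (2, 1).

∂G₂/∂u = 0
∂G₁/∂v = 12*v^2 - 1
Scalar curl = -12*v^2 + 1
At (2, 1): -11.

-11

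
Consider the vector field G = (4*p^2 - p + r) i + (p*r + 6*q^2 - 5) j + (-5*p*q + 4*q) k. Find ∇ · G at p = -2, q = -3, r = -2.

∂G₁/∂p = 8*p - 1
∂G₂/∂q = 12*q
∂G₃/∂r = 0
∇·G = 8*p + 12*q - 1
At (-2, -3, -2): -53.

-53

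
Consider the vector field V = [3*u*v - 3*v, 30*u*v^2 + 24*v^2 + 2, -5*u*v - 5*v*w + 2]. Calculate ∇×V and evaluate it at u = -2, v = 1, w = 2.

(0, 5, 39)

(∇×V)₁ = ∂V₃/∂v − ∂V₂/∂w = -5*u - 5*w
(∇×V)₂ = ∂V₁/∂w − ∂V₃/∂u = 5*v
(∇×V)₃ = ∂V₂/∂u − ∂V₁/∂v = -3*u + 30*v^2 + 3
∇×V = (-5*u - 5*w, 5*v, -3*u + 30*v^2 + 3)
At (-2, 1, 2): (0, 5, 39).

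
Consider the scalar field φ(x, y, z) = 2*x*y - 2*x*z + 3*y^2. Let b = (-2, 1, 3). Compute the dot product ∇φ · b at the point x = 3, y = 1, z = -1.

-14

∂φ/∂x = 2*y - 2*z
∂φ/∂y = 2*x + 6*y
∂φ/∂z = -2*x
∇φ at (3, 1, -1) = (4, 12, -6)
∇φ · b = (4)(-2) + (12)(1) + (-6)(3) = -14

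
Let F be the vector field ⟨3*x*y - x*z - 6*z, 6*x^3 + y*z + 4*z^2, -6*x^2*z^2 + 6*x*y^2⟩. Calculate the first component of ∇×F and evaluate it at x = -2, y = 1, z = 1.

(∇×F)_1 = ∂F₃/∂y − ∂F₂/∂z
= 12*x*y − (y + 8*z)
= 12*x*y - y - 8*z
At (-2, 1, 1): -33.

-33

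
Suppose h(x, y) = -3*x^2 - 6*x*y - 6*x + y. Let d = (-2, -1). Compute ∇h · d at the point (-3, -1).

-55

∂h/∂x = -6*x - 6*y - 6
∂h/∂y = -6*x + 1
∇h at (-3, -1) = (18, 19)
∇h · d = (18)(-2) + (19)(-1) = -55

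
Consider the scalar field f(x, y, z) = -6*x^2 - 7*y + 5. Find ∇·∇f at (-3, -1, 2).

-12

∂²f/∂x² = -12
∂²f/∂y² = 0
∂²f/∂z² = 0
∇²f = -12
At (-3, -1, 2): -12.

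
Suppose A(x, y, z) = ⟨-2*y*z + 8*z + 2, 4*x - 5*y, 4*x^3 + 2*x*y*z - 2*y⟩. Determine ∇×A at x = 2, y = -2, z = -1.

(∇×A)₁ = ∂A₃/∂y − ∂A₂/∂z = 2*x*z - 2
(∇×A)₂ = ∂A₁/∂z − ∂A₃/∂x = -12*x^2 - 2*y*z - 2*y + 8
(∇×A)₃ = ∂A₂/∂x − ∂A₁/∂y = 2*z + 4
∇×A = (2*x*z - 2, -12*x^2 - 2*y*z - 2*y + 8, 2*z + 4)
At (2, -2, -1): (-6, -40, 2).

(-6, -40, 2)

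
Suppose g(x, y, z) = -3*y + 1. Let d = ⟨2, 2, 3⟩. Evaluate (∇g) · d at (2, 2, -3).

-6

∂g/∂x = 0
∂g/∂y = -3
∂g/∂z = 0
∇g at (2, 2, -3) = (0, -3, 0)
∇g · d = (0)(2) + (-3)(2) + (0)(3) = -6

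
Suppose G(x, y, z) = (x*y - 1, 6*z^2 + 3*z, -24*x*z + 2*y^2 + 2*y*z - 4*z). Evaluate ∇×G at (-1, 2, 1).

(-5, 24, 1)

(∇×G)₁ = ∂G₃/∂y − ∂G₂/∂z = 4*y - 10*z - 3
(∇×G)₂ = ∂G₁/∂z − ∂G₃/∂x = 24*z
(∇×G)₃ = ∂G₂/∂x − ∂G₁/∂y = -x
∇×G = (4*y - 10*z - 3, 24*z, -x)
At (-1, 2, 1): (-5, 24, 1).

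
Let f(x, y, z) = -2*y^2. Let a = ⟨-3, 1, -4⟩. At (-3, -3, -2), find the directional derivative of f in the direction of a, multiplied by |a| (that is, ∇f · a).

12

∂f/∂x = 0
∂f/∂y = -4*y
∂f/∂z = 0
∇f at (-3, -3, -2) = (0, 12, 0)
∇f · a = (0)(-3) + (12)(1) + (0)(-4) = 12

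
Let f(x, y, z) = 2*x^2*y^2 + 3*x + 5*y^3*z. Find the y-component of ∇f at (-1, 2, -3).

(∇f)_2 = ∂f/∂y = 4*x^2*y + 15*y^2*z
At (-1, 2, -3): -172.

-172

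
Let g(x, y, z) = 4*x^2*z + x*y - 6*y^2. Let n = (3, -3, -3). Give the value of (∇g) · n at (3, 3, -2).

∂g/∂x = 8*x*z + y
∂g/∂y = x - 12*y
∂g/∂z = 4*x^2
∇g at (3, 3, -2) = (-45, -33, 36)
∇g · n = (-45)(3) + (-33)(-3) + (36)(-3) = -144

-144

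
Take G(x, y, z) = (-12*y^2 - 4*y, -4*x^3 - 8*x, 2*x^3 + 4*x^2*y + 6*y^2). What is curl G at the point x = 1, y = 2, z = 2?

(28, -22, 32)

(∇×G)₁ = ∂G₃/∂y − ∂G₂/∂z = 4*x^2 + 12*y
(∇×G)₂ = ∂G₁/∂z − ∂G₃/∂x = -6*x^2 - 8*x*y
(∇×G)₃ = ∂G₂/∂x − ∂G₁/∂y = -12*x^2 + 24*y - 4
∇×G = (4*x^2 + 12*y, -6*x^2 - 8*x*y, -12*x^2 + 24*y - 4)
At (1, 2, 2): (28, -22, 32).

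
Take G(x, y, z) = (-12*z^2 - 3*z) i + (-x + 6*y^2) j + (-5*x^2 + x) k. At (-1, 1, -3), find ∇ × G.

(0, 58, -1)

(∇×G)₁ = ∂G₃/∂y − ∂G₂/∂z = 0
(∇×G)₂ = ∂G₁/∂z − ∂G₃/∂x = 10*x - 24*z - 4
(∇×G)₃ = ∂G₂/∂x − ∂G₁/∂y = -1
∇×G = (0, 10*x - 24*z - 4, -1)
At (-1, 1, -3): (0, 58, -1).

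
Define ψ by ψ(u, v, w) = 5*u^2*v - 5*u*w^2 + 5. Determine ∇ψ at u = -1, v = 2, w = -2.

(-40, 5, -20)

∂ψ/∂u = 10*u*v - 5*w^2
∂ψ/∂v = 5*u^2
∂ψ/∂w = -10*u*w
∇ψ = (10*u*v - 5*w^2, 5*u^2, -10*u*w)
At (-1, 2, -2): (-40, 5, -20).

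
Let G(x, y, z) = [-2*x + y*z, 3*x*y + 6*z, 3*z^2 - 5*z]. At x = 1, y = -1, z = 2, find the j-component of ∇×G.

-1

(∇×G)_2 = ∂G₁/∂z − ∂G₃/∂x
= y − (0)
= y
At (1, -1, 2): -1.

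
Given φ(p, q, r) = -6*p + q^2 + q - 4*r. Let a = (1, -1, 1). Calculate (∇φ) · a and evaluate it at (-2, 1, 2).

∂φ/∂p = -6
∂φ/∂q = 2*q + 1
∂φ/∂r = -4
∇φ at (-2, 1, 2) = (-6, 3, -4)
∇φ · a = (-6)(1) + (3)(-1) + (-4)(1) = -13

-13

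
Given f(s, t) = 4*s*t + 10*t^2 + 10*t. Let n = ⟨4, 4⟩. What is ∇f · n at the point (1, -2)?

-136

∂f/∂s = 4*t
∂f/∂t = 4*s + 20*t + 10
∇f at (1, -2) = (-8, -26)
∇f · n = (-8)(4) + (-26)(4) = -136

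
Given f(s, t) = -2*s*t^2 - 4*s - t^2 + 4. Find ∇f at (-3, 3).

∂f/∂s = -2*t^2 - 4
∂f/∂t = -4*s*t - 2*t
∇f = (-2*t^2 - 4, -4*s*t - 2*t)
At (-3, 3): (-22, 30).

(-22, 30)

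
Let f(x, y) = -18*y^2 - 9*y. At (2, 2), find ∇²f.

∂²f/∂x² = 0
∂²f/∂y² = -36
∇²f = -36
At (2, 2): -36.

-36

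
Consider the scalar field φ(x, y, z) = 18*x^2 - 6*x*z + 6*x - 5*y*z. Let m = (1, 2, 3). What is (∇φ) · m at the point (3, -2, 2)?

58

∂φ/∂x = 36*x - 6*z + 6
∂φ/∂y = -5*z
∂φ/∂z = -6*x - 5*y
∇φ at (3, -2, 2) = (102, -10, -8)
∇φ · m = (102)(1) + (-10)(2) + (-8)(3) = 58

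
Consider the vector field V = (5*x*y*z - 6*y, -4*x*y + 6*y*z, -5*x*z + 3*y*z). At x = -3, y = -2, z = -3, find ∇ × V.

(3, 15, -31)

(∇×V)₁ = ∂V₃/∂y − ∂V₂/∂z = -6*y + 3*z
(∇×V)₂ = ∂V₁/∂z − ∂V₃/∂x = 5*x*y + 5*z
(∇×V)₃ = ∂V₂/∂x − ∂V₁/∂y = -5*x*z - 4*y + 6
∇×V = (-6*y + 3*z, 5*x*y + 5*z, -5*x*z - 4*y + 6)
At (-3, -2, -3): (3, 15, -31).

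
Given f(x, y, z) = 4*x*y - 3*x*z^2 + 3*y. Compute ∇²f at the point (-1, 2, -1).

6

∂²f/∂x² = 0
∂²f/∂y² = 0
∂²f/∂z² = -6*x
∇²f = -6*x
At (-1, 2, -1): 6.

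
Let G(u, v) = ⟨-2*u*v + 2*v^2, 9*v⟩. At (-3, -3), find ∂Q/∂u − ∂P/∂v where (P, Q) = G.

∂G₂/∂u = 0
∂G₁/∂v = -2*u + 4*v
Scalar curl = 2*u - 4*v
At (-3, -3): 6.

6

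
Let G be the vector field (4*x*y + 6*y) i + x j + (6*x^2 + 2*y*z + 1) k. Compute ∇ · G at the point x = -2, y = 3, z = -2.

∂G₁/∂x = 4*y
∂G₂/∂y = 0
∂G₃/∂z = 2*y
∇·G = 6*y
At (-2, 3, -2): 18.

18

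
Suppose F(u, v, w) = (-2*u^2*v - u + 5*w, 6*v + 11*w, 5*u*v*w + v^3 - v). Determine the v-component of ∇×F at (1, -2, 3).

35

(∇×F)_2 = ∂F₁/∂w − ∂F₃/∂u
= 5 − (5*v*w)
= -5*v*w + 5
At (1, -2, 3): 35.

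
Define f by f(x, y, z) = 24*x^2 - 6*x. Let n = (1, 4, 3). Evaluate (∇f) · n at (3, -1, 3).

138

∂f/∂x = 48*x - 6
∂f/∂y = 0
∂f/∂z = 0
∇f at (3, -1, 3) = (138, 0, 0)
∇f · n = (138)(1) + (0)(4) + (0)(3) = 138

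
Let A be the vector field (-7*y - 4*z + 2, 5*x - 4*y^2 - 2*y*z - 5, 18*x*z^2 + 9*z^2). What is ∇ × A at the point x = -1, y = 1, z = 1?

(2, -22, 12)

(∇×A)₁ = ∂A₃/∂y − ∂A₂/∂z = 2*y
(∇×A)₂ = ∂A₁/∂z − ∂A₃/∂x = -18*z^2 - 4
(∇×A)₃ = ∂A₂/∂x − ∂A₁/∂y = 12
∇×A = (2*y, -18*z^2 - 4, 12)
At (-1, 1, 1): (2, -22, 12).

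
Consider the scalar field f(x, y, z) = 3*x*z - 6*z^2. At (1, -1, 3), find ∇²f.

-12

∂²f/∂x² = 0
∂²f/∂y² = 0
∂²f/∂z² = -12
∇²f = -12
At (1, -1, 3): -12.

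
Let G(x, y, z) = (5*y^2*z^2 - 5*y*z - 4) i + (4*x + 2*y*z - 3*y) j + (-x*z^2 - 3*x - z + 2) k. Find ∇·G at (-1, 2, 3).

8

∂G₁/∂x = 0
∂G₂/∂y = 2*z - 3
∂G₃/∂z = -2*x*z - 1
∇·G = -2*x*z + 2*z - 4
At (-1, 2, 3): 8.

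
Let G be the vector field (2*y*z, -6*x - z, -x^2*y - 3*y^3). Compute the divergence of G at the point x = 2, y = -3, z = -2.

∂G₁/∂x = 0
∂G₂/∂y = 0
∂G₃/∂z = 0
∇·G = 0
At (2, -3, -2): 0.

0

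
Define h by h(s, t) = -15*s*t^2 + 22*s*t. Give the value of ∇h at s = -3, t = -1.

(-37, -156)

∂h/∂s = -15*t^2 + 22*t
∂h/∂t = -30*s*t + 22*s
∇h = (-15*t^2 + 22*t, -30*s*t + 22*s)
At (-3, -1): (-37, -156).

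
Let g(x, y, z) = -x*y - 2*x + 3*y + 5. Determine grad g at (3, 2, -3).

∂g/∂x = -y - 2
∂g/∂y = -x + 3
∂g/∂z = 0
∇g = (-y - 2, -x + 3, 0)
At (3, 2, -3): (-4, 0, 0).

(-4, 0, 0)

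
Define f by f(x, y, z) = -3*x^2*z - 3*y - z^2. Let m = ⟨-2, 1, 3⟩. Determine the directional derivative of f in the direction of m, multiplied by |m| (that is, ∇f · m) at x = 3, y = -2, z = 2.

∂f/∂x = -6*x*z
∂f/∂y = -3
∂f/∂z = -3*x^2 - 2*z
∇f at (3, -2, 2) = (-36, -3, -31)
∇f · m = (-36)(-2) + (-3)(1) + (-31)(3) = -24

-24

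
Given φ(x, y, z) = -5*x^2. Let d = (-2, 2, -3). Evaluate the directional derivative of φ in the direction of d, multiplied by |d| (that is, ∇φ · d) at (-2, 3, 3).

∂φ/∂x = -10*x
∂φ/∂y = 0
∂φ/∂z = 0
∇φ at (-2, 3, 3) = (20, 0, 0)
∇φ · d = (20)(-2) + (0)(2) + (0)(-3) = -40

-40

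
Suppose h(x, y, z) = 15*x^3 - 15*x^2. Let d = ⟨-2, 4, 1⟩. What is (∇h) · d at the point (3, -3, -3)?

∂h/∂x = 45*x^2 - 30*x
∂h/∂y = 0
∂h/∂z = 0
∇h at (3, -3, -3) = (315, 0, 0)
∇h · d = (315)(-2) + (0)(4) + (0)(1) = -630

-630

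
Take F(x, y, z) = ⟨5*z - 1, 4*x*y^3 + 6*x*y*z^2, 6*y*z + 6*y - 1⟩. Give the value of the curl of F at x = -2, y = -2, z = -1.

(48, 5, -44)

(∇×F)₁ = ∂F₃/∂y − ∂F₂/∂z = -12*x*y*z + 6*z + 6
(∇×F)₂ = ∂F₁/∂z − ∂F₃/∂x = 5
(∇×F)₃ = ∂F₂/∂x − ∂F₁/∂y = 4*y^3 + 6*y*z^2
∇×F = (-12*x*y*z + 6*z + 6, 5, 4*y^3 + 6*y*z^2)
At (-2, -2, -1): (48, 5, -44).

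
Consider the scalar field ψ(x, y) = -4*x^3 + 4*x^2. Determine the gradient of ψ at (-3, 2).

∂ψ/∂x = -12*x^2 + 8*x
∂ψ/∂y = 0
∇ψ = (-12*x^2 + 8*x, 0)
At (-3, 2): (-132, 0).

(-132, 0)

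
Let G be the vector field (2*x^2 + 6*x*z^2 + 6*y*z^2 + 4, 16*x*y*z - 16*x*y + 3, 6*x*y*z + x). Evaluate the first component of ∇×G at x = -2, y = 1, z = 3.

-4

(∇×G)_1 = ∂G₃/∂y − ∂G₂/∂z
= 6*x*z − (16*x*y)
= -16*x*y + 6*x*z
At (-2, 1, 3): -4.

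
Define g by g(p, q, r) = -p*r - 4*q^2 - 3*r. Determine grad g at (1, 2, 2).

(-2, -16, -4)

∂g/∂p = -r
∂g/∂q = -8*q
∂g/∂r = -p - 3
∇g = (-r, -8*q, -p - 3)
At (1, 2, 2): (-2, -16, -4).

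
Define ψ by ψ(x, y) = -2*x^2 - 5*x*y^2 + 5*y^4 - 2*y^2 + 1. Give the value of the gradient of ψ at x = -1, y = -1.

(-1, -26)

∂ψ/∂x = -4*x - 5*y^2
∂ψ/∂y = -10*x*y + 20*y^3 - 4*y
∇ψ = (-4*x - 5*y^2, -10*x*y + 20*y^3 - 4*y)
At (-1, -1): (-1, -26).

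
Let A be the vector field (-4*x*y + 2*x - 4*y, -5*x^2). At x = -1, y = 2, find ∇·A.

∂A₁/∂x = -4*y + 2
∂A₂/∂y = 0
∇·A = -4*y + 2
At (-1, 2): -6.

-6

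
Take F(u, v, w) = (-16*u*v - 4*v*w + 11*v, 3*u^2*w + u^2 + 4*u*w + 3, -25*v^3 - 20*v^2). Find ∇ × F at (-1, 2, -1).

(-379, -8, -31)

(∇×F)₁ = ∂F₃/∂v − ∂F₂/∂w = -3*u^2 - 4*u - 75*v^2 - 40*v
(∇×F)₂ = ∂F₁/∂w − ∂F₃/∂u = -4*v
(∇×F)₃ = ∂F₂/∂u − ∂F₁/∂v = 6*u*w + 18*u + 8*w - 11
∇×F = (-3*u^2 - 4*u - 75*v^2 - 40*v, -4*v, 6*u*w + 18*u + 8*w - 11)
At (-1, 2, -1): (-379, -8, -31).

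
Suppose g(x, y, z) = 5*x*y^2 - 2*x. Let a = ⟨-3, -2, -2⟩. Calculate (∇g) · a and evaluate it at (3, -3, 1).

∂g/∂x = 5*y^2 - 2
∂g/∂y = 10*x*y
∂g/∂z = 0
∇g at (3, -3, 1) = (43, -90, 0)
∇g · a = (43)(-3) + (-90)(-2) + (0)(-2) = 51

51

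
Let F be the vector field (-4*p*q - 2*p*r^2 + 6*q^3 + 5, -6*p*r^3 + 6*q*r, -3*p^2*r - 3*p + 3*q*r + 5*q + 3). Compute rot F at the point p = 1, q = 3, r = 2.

(∇×F)₁ = ∂F₃/∂q − ∂F₂/∂r = 18*p*r^2 - 6*q + 3*r + 5
(∇×F)₂ = ∂F₁/∂r − ∂F₃/∂p = 2*p*r + 3
(∇×F)₃ = ∂F₂/∂p − ∂F₁/∂q = 4*p - 18*q^2 - 6*r^3
∇×F = (18*p*r^2 - 6*q + 3*r + 5, 2*p*r + 3, 4*p - 18*q^2 - 6*r^3)
At (1, 3, 2): (65, 7, -206).

(65, 7, -206)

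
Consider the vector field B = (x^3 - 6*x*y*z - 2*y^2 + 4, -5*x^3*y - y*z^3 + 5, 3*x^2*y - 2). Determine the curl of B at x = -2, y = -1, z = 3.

(-15, -24, 20)

(∇×B)₁ = ∂B₃/∂y − ∂B₂/∂z = 3*x^2 + 3*y*z^2
(∇×B)₂ = ∂B₁/∂z − ∂B₃/∂x = -12*x*y
(∇×B)₃ = ∂B₂/∂x − ∂B₁/∂y = -15*x^2*y + 6*x*z + 4*y
∇×B = (3*x^2 + 3*y*z^2, -12*x*y, -15*x^2*y + 6*x*z + 4*y)
At (-2, -1, 3): (-15, -24, 20).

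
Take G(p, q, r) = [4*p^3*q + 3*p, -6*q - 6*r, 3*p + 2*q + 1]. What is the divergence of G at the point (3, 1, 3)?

∂G₁/∂p = 12*p^2*q + 3
∂G₂/∂q = -6
∂G₃/∂r = 0
∇·G = 12*p^2*q - 3
At (3, 1, 3): 105.

105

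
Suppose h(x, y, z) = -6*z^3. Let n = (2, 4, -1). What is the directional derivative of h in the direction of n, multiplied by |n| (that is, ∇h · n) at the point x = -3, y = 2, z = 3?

∂h/∂x = 0
∂h/∂y = 0
∂h/∂z = -18*z^2
∇h at (-3, 2, 3) = (0, 0, -162)
∇h · n = (0)(2) + (0)(4) + (-162)(-1) = 162

162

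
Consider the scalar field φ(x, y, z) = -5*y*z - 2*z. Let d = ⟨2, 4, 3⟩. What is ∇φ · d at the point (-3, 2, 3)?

∂φ/∂x = 0
∂φ/∂y = -5*z
∂φ/∂z = -5*y - 2
∇φ at (-3, 2, 3) = (0, -15, -12)
∇φ · d = (0)(2) + (-15)(4) + (-12)(3) = -96

-96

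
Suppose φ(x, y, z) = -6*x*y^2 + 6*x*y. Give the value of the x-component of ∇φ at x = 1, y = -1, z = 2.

-12

(∇φ)_1 = ∂φ/∂x = -6*y^2 + 6*y
At (1, -1, 2): -12.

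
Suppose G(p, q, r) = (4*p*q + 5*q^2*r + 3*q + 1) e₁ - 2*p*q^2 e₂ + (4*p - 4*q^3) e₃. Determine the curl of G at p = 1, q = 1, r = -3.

(∇×G)₁ = ∂G₃/∂q − ∂G₂/∂r = -12*q^2
(∇×G)₂ = ∂G₁/∂r − ∂G₃/∂p = 5*q^2 - 4
(∇×G)₃ = ∂G₂/∂p − ∂G₁/∂q = -4*p - 2*q^2 - 10*q*r - 3
∇×G = (-12*q^2, 5*q^2 - 4, -4*p - 2*q^2 - 10*q*r - 3)
At (1, 1, -3): (-12, 1, 21).

(-12, 1, 21)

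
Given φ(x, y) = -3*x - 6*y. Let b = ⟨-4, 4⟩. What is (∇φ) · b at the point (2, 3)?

-12

∂φ/∂x = -3
∂φ/∂y = -6
∇φ at (2, 3) = (-3, -6)
∇φ · b = (-3)(-4) + (-6)(4) = -12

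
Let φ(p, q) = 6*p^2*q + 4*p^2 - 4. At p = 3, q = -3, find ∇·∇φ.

∂²φ/∂p² = 4*(3*q + 2)
∂²φ/∂q² = 0
∇²φ = 12*q + 8
At (3, -3): -28.

-28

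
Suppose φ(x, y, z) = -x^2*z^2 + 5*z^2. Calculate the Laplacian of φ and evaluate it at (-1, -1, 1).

∂²φ/∂x² = -2*z^2
∂²φ/∂y² = 0
∂²φ/∂z² = 2*(-x^2 + 5)
∇²φ = -2*x^2 - 2*z^2 + 10
At (-1, -1, 1): 6.

6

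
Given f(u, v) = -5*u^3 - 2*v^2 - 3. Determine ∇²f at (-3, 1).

86

∂²f/∂u² = -30*u
∂²f/∂v² = -4
∇²f = -30*u - 4
At (-3, 1): 86.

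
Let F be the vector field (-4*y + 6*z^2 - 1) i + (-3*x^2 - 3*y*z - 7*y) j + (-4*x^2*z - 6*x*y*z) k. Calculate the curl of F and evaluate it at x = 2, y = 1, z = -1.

(∇×F)₁ = ∂F₃/∂y − ∂F₂/∂z = -6*x*z + 3*y
(∇×F)₂ = ∂F₁/∂z − ∂F₃/∂x = 8*x*z + 6*y*z + 12*z
(∇×F)₃ = ∂F₂/∂x − ∂F₁/∂y = -6*x + 4
∇×F = (-6*x*z + 3*y, 8*x*z + 6*y*z + 12*z, -6*x + 4)
At (2, 1, -1): (15, -34, -8).

(15, -34, -8)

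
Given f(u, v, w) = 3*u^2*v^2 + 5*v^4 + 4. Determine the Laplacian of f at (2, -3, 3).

∂²f/∂u² = 6*v^2
∂²f/∂v² = 6*(u^2 + 10*v^2)
∂²f/∂w² = 0
∇²f = 6*u^2 + 66*v^2
At (2, -3, 3): 618.

618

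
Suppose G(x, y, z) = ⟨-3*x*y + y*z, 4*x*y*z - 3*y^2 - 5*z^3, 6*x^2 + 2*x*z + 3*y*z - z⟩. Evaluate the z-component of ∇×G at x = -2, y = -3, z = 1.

-19

(∇×G)_3 = ∂G₂/∂x − ∂G₁/∂y
= 4*y*z − (-3*x + z)
= 3*x + 4*y*z - z
At (-2, -3, 1): -19.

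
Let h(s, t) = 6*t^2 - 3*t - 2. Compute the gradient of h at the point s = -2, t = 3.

(0, 33)

∂h/∂s = 0
∂h/∂t = 12*t - 3
∇h = (0, 12*t - 3)
At (-2, 3): (0, 33).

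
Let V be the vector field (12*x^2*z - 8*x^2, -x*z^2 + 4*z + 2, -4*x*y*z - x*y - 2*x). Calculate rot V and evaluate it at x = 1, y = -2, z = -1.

(-3, 20, -1)

(∇×V)₁ = ∂V₃/∂y − ∂V₂/∂z = -2*x*z - x - 4
(∇×V)₂ = ∂V₁/∂z − ∂V₃/∂x = 12*x^2 + 4*y*z + y + 2
(∇×V)₃ = ∂V₂/∂x − ∂V₁/∂y = -z^2
∇×V = (-2*x*z - x - 4, 12*x^2 + 4*y*z + y + 2, -z^2)
At (1, -2, -1): (-3, 20, -1).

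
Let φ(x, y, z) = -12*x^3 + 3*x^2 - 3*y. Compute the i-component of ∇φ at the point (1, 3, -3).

-30

(∇φ)_1 = ∂φ/∂x = -36*x^2 + 6*x
At (1, 3, -3): -30.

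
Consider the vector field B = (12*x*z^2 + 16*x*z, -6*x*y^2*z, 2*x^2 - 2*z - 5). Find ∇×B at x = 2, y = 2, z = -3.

(48, -120, 72)

(∇×B)₁ = ∂B₃/∂y − ∂B₂/∂z = 6*x*y^2
(∇×B)₂ = ∂B₁/∂z − ∂B₃/∂x = 24*x*z + 12*x
(∇×B)₃ = ∂B₂/∂x − ∂B₁/∂y = -6*y^2*z
∇×B = (6*x*y^2, 24*x*z + 12*x, -6*y^2*z)
At (2, 2, -3): (48, -120, 72).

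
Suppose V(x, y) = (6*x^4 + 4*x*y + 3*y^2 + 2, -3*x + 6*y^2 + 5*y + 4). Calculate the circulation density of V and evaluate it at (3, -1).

-9

∂V₂/∂x = -3
∂V₁/∂y = 4*x + 6*y
Scalar curl = -4*x - 6*y - 3
At (3, -1): -9.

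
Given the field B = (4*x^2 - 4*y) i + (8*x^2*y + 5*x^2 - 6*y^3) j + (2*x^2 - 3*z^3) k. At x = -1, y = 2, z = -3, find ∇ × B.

(0, 4, -38)

(∇×B)₁ = ∂B₃/∂y − ∂B₂/∂z = 0
(∇×B)₂ = ∂B₁/∂z − ∂B₃/∂x = -4*x
(∇×B)₃ = ∂B₂/∂x − ∂B₁/∂y = 16*x*y + 10*x + 4
∇×B = (0, -4*x, 16*x*y + 10*x + 4)
At (-1, 2, -3): (0, 4, -38).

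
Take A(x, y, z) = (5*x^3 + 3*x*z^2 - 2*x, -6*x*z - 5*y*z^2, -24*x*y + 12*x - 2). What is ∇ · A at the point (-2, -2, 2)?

50

∂A₁/∂x = 15*x^2 + 3*z^2 - 2
∂A₂/∂y = -5*z^2
∂A₃/∂z = 0
∇·A = 15*x^2 - 2*z^2 - 2
At (-2, -2, 2): 50.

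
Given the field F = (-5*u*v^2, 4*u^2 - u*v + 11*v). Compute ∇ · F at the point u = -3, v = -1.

∂F₁/∂u = -5*v^2
∂F₂/∂v = -u + 11
∇·F = -u - 5*v^2 + 11
At (-3, -1): 9.

9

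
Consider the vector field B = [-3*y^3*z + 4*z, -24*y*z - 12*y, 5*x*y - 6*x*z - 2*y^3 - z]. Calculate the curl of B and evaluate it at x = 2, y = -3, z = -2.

(-116, 88, -162)

(∇×B)₁ = ∂B₃/∂y − ∂B₂/∂z = 5*x - 6*y^2 + 24*y
(∇×B)₂ = ∂B₁/∂z − ∂B₃/∂x = -3*y^3 - 5*y + 6*z + 4
(∇×B)₃ = ∂B₂/∂x − ∂B₁/∂y = 9*y^2*z
∇×B = (5*x - 6*y^2 + 24*y, -3*y^3 - 5*y + 6*z + 4, 9*y^2*z)
At (2, -3, -2): (-116, 88, -162).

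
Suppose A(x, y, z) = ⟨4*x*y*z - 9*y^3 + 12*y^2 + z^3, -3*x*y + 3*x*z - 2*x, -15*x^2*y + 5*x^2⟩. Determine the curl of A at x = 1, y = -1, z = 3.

(-18, -17, 49)

(∇×A)₁ = ∂A₃/∂y − ∂A₂/∂z = -15*x^2 - 3*x
(∇×A)₂ = ∂A₁/∂z − ∂A₃/∂x = 34*x*y - 10*x + 3*z^2
(∇×A)₃ = ∂A₂/∂x − ∂A₁/∂y = -4*x*z + 27*y^2 - 27*y + 3*z - 2
∇×A = (-15*x^2 - 3*x, 34*x*y - 10*x + 3*z^2, -4*x*z + 27*y^2 - 27*y + 3*z - 2)
At (1, -1, 3): (-18, -17, 49).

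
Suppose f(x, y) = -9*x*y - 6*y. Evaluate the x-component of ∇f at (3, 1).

(∇f)_1 = ∂f/∂x = -9*y
At (3, 1): -9.

-9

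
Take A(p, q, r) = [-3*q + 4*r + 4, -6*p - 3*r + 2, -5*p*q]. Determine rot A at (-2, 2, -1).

(13, 14, -3)

(∇×A)₁ = ∂A₃/∂q − ∂A₂/∂r = -5*p + 3
(∇×A)₂ = ∂A₁/∂r − ∂A₃/∂p = 5*q + 4
(∇×A)₃ = ∂A₂/∂p − ∂A₁/∂q = -3
∇×A = (-5*p + 3, 5*q + 4, -3)
At (-2, 2, -1): (13, 14, -3).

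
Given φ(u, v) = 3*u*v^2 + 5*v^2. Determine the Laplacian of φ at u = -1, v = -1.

4

∂²φ/∂u² = 0
∂²φ/∂v² = 2*(3*u + 5)
∇²φ = 6*u + 10
At (-1, -1): 4.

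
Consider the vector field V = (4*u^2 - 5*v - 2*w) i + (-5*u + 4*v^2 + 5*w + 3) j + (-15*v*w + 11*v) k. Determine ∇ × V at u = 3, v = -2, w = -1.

(21, -2, 0)

(∇×V)₁ = ∂V₃/∂v − ∂V₂/∂w = -15*w + 6
(∇×V)₂ = ∂V₁/∂w − ∂V₃/∂u = -2
(∇×V)₃ = ∂V₂/∂u − ∂V₁/∂v = 0
∇×V = (-15*w + 6, -2, 0)
At (3, -2, -1): (21, -2, 0).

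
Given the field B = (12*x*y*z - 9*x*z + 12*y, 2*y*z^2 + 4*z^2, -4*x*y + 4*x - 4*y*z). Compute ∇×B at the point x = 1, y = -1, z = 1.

(-12, -29, -24)

(∇×B)₁ = ∂B₃/∂y − ∂B₂/∂z = -4*x - 4*y*z - 12*z
(∇×B)₂ = ∂B₁/∂z − ∂B₃/∂x = 12*x*y - 9*x + 4*y - 4
(∇×B)₃ = ∂B₂/∂x − ∂B₁/∂y = -12*x*z - 12
∇×B = (-4*x - 4*y*z - 12*z, 12*x*y - 9*x + 4*y - 4, -12*x*z - 12)
At (1, -1, 1): (-12, -29, -24).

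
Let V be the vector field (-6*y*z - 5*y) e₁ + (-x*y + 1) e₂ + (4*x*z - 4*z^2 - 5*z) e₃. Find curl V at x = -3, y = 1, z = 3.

(∇×V)₁ = ∂V₃/∂y − ∂V₂/∂z = 0
(∇×V)₂ = ∂V₁/∂z − ∂V₃/∂x = -6*y - 4*z
(∇×V)₃ = ∂V₂/∂x − ∂V₁/∂y = -y + 6*z + 5
∇×V = (0, -6*y - 4*z, -y + 6*z + 5)
At (-3, 1, 3): (0, -18, 22).

(0, -18, 22)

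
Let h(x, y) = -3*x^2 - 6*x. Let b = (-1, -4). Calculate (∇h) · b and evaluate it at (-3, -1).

-12

∂h/∂x = -6*x - 6
∂h/∂y = 0
∇h at (-3, -1) = (12, 0)
∇h · b = (12)(-1) + (0)(-4) = -12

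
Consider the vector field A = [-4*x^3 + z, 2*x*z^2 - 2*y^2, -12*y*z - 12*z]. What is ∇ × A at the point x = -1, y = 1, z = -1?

(∇×A)₁ = ∂A₃/∂y − ∂A₂/∂z = -4*x*z - 12*z
(∇×A)₂ = ∂A₁/∂z − ∂A₃/∂x = 1
(∇×A)₃ = ∂A₂/∂x − ∂A₁/∂y = 2*z^2
∇×A = (-4*x*z - 12*z, 1, 2*z^2)
At (-1, 1, -1): (8, 1, 2).

(8, 1, 2)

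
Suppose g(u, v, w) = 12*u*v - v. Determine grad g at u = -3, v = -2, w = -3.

∂g/∂u = 12*v
∂g/∂v = 12*u - 1
∂g/∂w = 0
∇g = (12*v, 12*u - 1, 0)
At (-3, -2, -3): (-24, -37, 0).

(-24, -37, 0)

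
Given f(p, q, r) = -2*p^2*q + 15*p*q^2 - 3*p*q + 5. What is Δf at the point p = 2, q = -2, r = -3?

68

∂²f/∂p² = -4*q
∂²f/∂q² = 30*p
∂²f/∂r² = 0
∇²f = 30*p - 4*q
At (2, -2, -3): 68.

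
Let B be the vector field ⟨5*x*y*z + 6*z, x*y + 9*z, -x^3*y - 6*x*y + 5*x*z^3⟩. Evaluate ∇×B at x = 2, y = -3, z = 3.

(-29, -213, -33)

(∇×B)₁ = ∂B₃/∂y − ∂B₂/∂z = -x^3 - 6*x - 9
(∇×B)₂ = ∂B₁/∂z − ∂B₃/∂x = 3*x^2*y + 5*x*y + 6*y - 5*z^3 + 6
(∇×B)₃ = ∂B₂/∂x − ∂B₁/∂y = -5*x*z + y
∇×B = (-x^3 - 6*x - 9, 3*x^2*y + 5*x*y + 6*y - 5*z^3 + 6, -5*x*z + y)
At (2, -3, 3): (-29, -213, -33).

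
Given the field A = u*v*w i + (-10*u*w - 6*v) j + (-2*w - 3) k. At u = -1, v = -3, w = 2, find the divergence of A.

-14

∂A₁/∂u = v*w
∂A₂/∂v = -6
∂A₃/∂w = -2
∇·A = v*w - 8
At (-1, -3, 2): -14.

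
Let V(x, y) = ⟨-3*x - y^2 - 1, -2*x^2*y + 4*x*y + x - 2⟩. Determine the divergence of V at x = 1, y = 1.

∂V₁/∂x = -3
∂V₂/∂y = -2*x^2 + 4*x
∇·V = -2*x^2 + 4*x - 3
At (1, 1): -1.

-1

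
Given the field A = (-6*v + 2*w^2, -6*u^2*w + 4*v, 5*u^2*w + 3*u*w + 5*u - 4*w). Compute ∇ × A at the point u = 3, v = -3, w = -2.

(∇×A)₁ = ∂A₃/∂v − ∂A₂/∂w = 6*u^2
(∇×A)₂ = ∂A₁/∂w − ∂A₃/∂u = -10*u*w + w - 5
(∇×A)₃ = ∂A₂/∂u − ∂A₁/∂v = -12*u*w + 6
∇×A = (6*u^2, -10*u*w + w - 5, -12*u*w + 6)
At (3, -3, -2): (54, 53, 78).

(54, 53, 78)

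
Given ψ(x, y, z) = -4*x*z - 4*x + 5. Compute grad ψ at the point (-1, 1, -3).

(8, 0, 4)

∂ψ/∂x = -4*z - 4
∂ψ/∂y = 0
∂ψ/∂z = -4*x
∇ψ = (-4*z - 4, 0, -4*x)
At (-1, 1, -3): (8, 0, 4).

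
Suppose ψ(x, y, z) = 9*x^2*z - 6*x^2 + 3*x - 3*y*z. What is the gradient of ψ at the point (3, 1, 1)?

(21, -3, 78)

∂ψ/∂x = 18*x*z - 12*x + 3
∂ψ/∂y = -3*z
∂ψ/∂z = 9*x^2 - 3*y
∇ψ = (18*x*z - 12*x + 3, -3*z, 9*x^2 - 3*y)
At (3, 1, 1): (21, -3, 78).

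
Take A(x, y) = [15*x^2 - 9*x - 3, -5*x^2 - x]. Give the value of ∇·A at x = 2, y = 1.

51

∂A₁/∂x = 30*x - 9
∂A₂/∂y = 0
∇·A = 30*x - 9
At (2, 1): 51.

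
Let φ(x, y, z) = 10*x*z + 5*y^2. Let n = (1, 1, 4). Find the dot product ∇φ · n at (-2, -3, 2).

∂φ/∂x = 10*z
∂φ/∂y = 10*y
∂φ/∂z = 10*x
∇φ at (-2, -3, 2) = (20, -30, -20)
∇φ · n = (20)(1) + (-30)(1) + (-20)(4) = -90

-90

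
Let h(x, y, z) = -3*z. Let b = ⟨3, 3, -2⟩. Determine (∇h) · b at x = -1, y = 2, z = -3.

∂h/∂x = 0
∂h/∂y = 0
∂h/∂z = -3
∇h at (-1, 2, -3) = (0, 0, -3)
∇h · b = (0)(3) + (0)(3) + (-3)(-2) = 6

6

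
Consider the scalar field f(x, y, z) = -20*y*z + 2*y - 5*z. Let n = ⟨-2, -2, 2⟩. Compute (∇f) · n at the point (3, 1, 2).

∂f/∂x = 0
∂f/∂y = -20*z + 2
∂f/∂z = -20*y - 5
∇f at (3, 1, 2) = (0, -38, -25)
∇f · n = (0)(-2) + (-38)(-2) + (-25)(2) = 26

26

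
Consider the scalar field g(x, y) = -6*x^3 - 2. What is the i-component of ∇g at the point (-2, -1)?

(∇g)_1 = ∂g/∂x = -18*x^2
At (-2, -1): -72.

-72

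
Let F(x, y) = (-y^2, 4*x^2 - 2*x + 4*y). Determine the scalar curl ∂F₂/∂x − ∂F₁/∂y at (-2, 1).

∂F₂/∂x = 8*x - 2
∂F₁/∂y = -2*y
Scalar curl = 8*x + 2*y - 2
At (-2, 1): -16.

-16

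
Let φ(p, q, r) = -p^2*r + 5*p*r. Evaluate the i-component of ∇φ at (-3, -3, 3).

33

(∇φ)_1 = ∂φ/∂p = -2*p*r + 5*r
At (-3, -3, 3): 33.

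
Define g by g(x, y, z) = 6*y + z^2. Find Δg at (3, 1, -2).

2

∂²g/∂x² = 0
∂²g/∂y² = 0
∂²g/∂z² = 2
∇²g = 2
At (3, 1, -2): 2.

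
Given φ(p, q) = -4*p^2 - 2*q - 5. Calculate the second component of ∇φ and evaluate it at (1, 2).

(∇φ)_2 = ∂φ/∂q = -2
At (1, 2): -2.

-2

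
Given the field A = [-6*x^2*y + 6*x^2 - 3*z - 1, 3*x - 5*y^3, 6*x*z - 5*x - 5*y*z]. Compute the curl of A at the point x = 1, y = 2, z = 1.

(∇×A)₁ = ∂A₃/∂y − ∂A₂/∂z = -5*z
(∇×A)₂ = ∂A₁/∂z − ∂A₃/∂x = -6*z + 2
(∇×A)₃ = ∂A₂/∂x − ∂A₁/∂y = 6*x^2 + 3
∇×A = (-5*z, -6*z + 2, 6*x^2 + 3)
At (1, 2, 1): (-5, -4, 9).

(-5, -4, 9)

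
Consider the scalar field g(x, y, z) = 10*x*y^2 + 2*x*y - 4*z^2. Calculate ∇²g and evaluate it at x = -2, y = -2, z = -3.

-48

∂²g/∂x² = 0
∂²g/∂y² = 20*x
∂²g/∂z² = -8
∇²g = 20*x - 8
At (-2, -2, -3): -48.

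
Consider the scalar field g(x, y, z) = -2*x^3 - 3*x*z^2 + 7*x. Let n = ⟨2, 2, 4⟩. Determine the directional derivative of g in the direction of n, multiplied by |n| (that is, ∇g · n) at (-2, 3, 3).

∂g/∂x = -6*x^2 - 3*z^2 + 7
∂g/∂y = 0
∂g/∂z = -6*x*z
∇g at (-2, 3, 3) = (-44, 0, 36)
∇g · n = (-44)(2) + (0)(2) + (36)(4) = 56

56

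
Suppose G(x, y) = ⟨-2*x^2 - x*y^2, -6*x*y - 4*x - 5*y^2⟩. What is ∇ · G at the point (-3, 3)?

∂G₁/∂x = -4*x - y^2
∂G₂/∂y = -6*x - 10*y
∇·G = -10*x - y^2 - 10*y
At (-3, 3): -9.

-9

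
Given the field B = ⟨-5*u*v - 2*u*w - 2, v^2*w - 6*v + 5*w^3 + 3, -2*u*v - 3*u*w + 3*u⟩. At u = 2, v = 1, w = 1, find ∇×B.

(-20, -2, 10)

(∇×B)₁ = ∂B₃/∂v − ∂B₂/∂w = -2*u - v^2 - 15*w^2
(∇×B)₂ = ∂B₁/∂w − ∂B₃/∂u = -2*u + 2*v + 3*w - 3
(∇×B)₃ = ∂B₂/∂u − ∂B₁/∂v = 5*u
∇×B = (-2*u - v^2 - 15*w^2, -2*u + 2*v + 3*w - 3, 5*u)
At (2, 1, 1): (-20, -2, 10).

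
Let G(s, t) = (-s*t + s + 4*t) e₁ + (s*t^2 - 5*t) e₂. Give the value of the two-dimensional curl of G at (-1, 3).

4

∂G₂/∂s = t^2
∂G₁/∂t = -s + 4
Scalar curl = s + t^2 - 4
At (-1, 3): 4.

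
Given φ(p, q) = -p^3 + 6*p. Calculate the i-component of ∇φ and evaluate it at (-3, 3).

(∇φ)_1 = ∂φ/∂p = -3*p^2 + 6
At (-3, 3): -21.

-21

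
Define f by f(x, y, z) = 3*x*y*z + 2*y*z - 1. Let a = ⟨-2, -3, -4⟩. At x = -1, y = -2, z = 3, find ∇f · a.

37

∂f/∂x = 3*y*z
∂f/∂y = 3*x*z + 2*z
∂f/∂z = 3*x*y + 2*y
∇f at (-1, -2, 3) = (-18, -3, 2)
∇f · a = (-18)(-2) + (-3)(-3) + (2)(-4) = 37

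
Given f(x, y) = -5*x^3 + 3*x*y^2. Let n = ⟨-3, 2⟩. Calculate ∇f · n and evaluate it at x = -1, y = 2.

∂f/∂x = -15*x^2 + 3*y^2
∂f/∂y = 6*x*y
∇f at (-1, 2) = (-3, -12)
∇f · n = (-3)(-3) + (-12)(2) = -15

-15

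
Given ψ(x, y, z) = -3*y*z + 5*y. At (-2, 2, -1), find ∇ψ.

(0, 8, -6)

∂ψ/∂x = 0
∂ψ/∂y = -3*z + 5
∂ψ/∂z = -3*y
∇ψ = (0, -3*z + 5, -3*y)
At (-2, 2, -1): (0, 8, -6).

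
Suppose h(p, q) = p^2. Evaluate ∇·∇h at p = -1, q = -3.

2

∂²h/∂p² = 2
∂²h/∂q² = 0
∇²h = 2
At (-1, -3): 2.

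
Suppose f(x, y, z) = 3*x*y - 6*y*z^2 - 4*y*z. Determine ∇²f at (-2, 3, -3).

-36

∂²f/∂x² = 0
∂²f/∂y² = 0
∂²f/∂z² = -12*y
∇²f = -12*y
At (-2, 3, -3): -36.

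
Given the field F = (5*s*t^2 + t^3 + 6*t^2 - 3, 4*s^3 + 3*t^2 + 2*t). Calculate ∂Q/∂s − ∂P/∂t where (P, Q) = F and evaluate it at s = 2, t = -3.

117

∂F₂/∂s = 12*s^2
∂F₁/∂t = 10*s*t + 3*t^2 + 12*t
Scalar curl = 12*s^2 - 10*s*t - 3*t^2 - 12*t
At (2, -3): 117.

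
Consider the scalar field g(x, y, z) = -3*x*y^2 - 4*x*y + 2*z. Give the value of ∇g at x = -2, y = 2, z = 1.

∂g/∂x = -3*y^2 - 4*y
∂g/∂y = -6*x*y - 4*x
∂g/∂z = 2
∇g = (-3*y^2 - 4*y, -6*x*y - 4*x, 2)
At (-2, 2, 1): (-20, 32, 2).

(-20, 32, 2)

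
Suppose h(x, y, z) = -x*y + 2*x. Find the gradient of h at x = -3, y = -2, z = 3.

(4, 3, 0)

∂h/∂x = -y + 2
∂h/∂y = -x
∂h/∂z = 0
∇h = (-y + 2, -x, 0)
At (-3, -2, 3): (4, 3, 0).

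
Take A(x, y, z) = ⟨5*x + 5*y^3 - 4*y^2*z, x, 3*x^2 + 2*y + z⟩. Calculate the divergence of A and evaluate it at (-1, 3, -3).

∂A₁/∂x = 5
∂A₂/∂y = 0
∂A₃/∂z = 1
∇·A = 6
At (-1, 3, -3): 6.

6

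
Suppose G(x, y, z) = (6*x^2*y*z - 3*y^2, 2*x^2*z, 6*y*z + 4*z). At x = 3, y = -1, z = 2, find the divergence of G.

-74

∂G₁/∂x = 12*x*y*z
∂G₂/∂y = 0
∂G₃/∂z = 6*y + 4
∇·G = 12*x*y*z + 6*y + 4
At (3, -1, 2): -74.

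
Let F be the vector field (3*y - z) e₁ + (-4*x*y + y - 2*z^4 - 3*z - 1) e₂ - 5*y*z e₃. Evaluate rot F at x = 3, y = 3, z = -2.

(-51, -1, -15)

(∇×F)₁ = ∂F₃/∂y − ∂F₂/∂z = 8*z^3 - 5*z + 3
(∇×F)₂ = ∂F₁/∂z − ∂F₃/∂x = -1
(∇×F)₃ = ∂F₂/∂x − ∂F₁/∂y = -4*y - 3
∇×F = (8*z^3 - 5*z + 3, -1, -4*y - 3)
At (3, 3, -2): (-51, -1, -15).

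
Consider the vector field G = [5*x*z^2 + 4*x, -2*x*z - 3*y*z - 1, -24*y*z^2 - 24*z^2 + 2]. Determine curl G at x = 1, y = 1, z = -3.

(-211, -30, 6)

(∇×G)₁ = ∂G₃/∂y − ∂G₂/∂z = 2*x + 3*y - 24*z^2
(∇×G)₂ = ∂G₁/∂z − ∂G₃/∂x = 10*x*z
(∇×G)₃ = ∂G₂/∂x − ∂G₁/∂y = -2*z
∇×G = (2*x + 3*y - 24*z^2, 10*x*z, -2*z)
At (1, 1, -3): (-211, -30, 6).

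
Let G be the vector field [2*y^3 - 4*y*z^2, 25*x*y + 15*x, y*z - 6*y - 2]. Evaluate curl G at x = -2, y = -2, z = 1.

(-5, 16, -55)

(∇×G)₁ = ∂G₃/∂y − ∂G₂/∂z = z - 6
(∇×G)₂ = ∂G₁/∂z − ∂G₃/∂x = -8*y*z
(∇×G)₃ = ∂G₂/∂x − ∂G₁/∂y = -6*y^2 + 25*y + 4*z^2 + 15
∇×G = (z - 6, -8*y*z, -6*y^2 + 25*y + 4*z^2 + 15)
At (-2, -2, 1): (-5, 16, -55).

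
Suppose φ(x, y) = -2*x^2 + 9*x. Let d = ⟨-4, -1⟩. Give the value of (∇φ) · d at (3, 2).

12

∂φ/∂x = -4*x + 9
∂φ/∂y = 0
∇φ at (3, 2) = (-3, 0)
∇φ · d = (-3)(-4) + (0)(-1) = 12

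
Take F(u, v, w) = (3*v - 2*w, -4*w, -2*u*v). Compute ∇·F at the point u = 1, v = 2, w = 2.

∂F₁/∂u = 0
∂F₂/∂v = 0
∂F₃/∂w = 0
∇·F = 0
At (1, 2, 2): 0.

0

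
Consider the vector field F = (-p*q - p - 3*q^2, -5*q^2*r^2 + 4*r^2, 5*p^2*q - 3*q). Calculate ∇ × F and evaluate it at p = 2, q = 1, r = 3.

(∇×F)₁ = ∂F₃/∂q − ∂F₂/∂r = 5*p^2 + 10*q^2*r - 8*r - 3
(∇×F)₂ = ∂F₁/∂r − ∂F₃/∂p = -10*p*q
(∇×F)₃ = ∂F₂/∂p − ∂F₁/∂q = p + 6*q
∇×F = (5*p^2 + 10*q^2*r - 8*r - 3, -10*p*q, p + 6*q)
At (2, 1, 3): (23, -20, 8).

(23, -20, 8)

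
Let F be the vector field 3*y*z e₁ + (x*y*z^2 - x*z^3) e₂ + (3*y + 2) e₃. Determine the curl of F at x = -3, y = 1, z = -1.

(∇×F)₁ = ∂F₃/∂y − ∂F₂/∂z = -2*x*y*z + 3*x*z^2 + 3
(∇×F)₂ = ∂F₁/∂z − ∂F₃/∂x = 3*y
(∇×F)₃ = ∂F₂/∂x − ∂F₁/∂y = y*z^2 - z^3 - 3*z
∇×F = (-2*x*y*z + 3*x*z^2 + 3, 3*y, y*z^2 - z^3 - 3*z)
At (-3, 1, -1): (-12, 3, 5).

(-12, 3, 5)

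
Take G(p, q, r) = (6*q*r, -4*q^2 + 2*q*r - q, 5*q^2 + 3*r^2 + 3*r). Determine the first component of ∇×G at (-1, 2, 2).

(∇×G)_1 = ∂G₃/∂q − ∂G₂/∂r
= 10*q − (2*q)
= 8*q
At (-1, 2, 2): 16.

16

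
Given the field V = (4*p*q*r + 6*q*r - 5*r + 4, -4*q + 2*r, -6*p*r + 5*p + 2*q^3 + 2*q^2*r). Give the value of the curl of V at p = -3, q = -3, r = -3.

(88, -10, -18)

(∇×V)₁ = ∂V₃/∂q − ∂V₂/∂r = 6*q^2 + 4*q*r - 2
(∇×V)₂ = ∂V₁/∂r − ∂V₃/∂p = 4*p*q + 6*q + 6*r - 10
(∇×V)₃ = ∂V₂/∂p − ∂V₁/∂q = -4*p*r - 6*r
∇×V = (6*q^2 + 4*q*r - 2, 4*p*q + 6*q + 6*r - 10, -4*p*r - 6*r)
At (-3, -3, -3): (88, -10, -18).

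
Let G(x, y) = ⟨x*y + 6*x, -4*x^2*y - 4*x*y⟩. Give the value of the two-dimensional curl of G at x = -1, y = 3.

∂G₂/∂x = -8*x*y - 4*y
∂G₁/∂y = x
Scalar curl = -8*x*y - x - 4*y
At (-1, 3): 13.

13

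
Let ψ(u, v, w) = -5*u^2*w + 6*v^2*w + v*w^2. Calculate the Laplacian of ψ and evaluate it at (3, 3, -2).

∂²ψ/∂u² = -10*w
∂²ψ/∂v² = 12*w
∂²ψ/∂w² = 2*v
∇²ψ = 2*v + 2*w
At (3, 3, -2): 2.

2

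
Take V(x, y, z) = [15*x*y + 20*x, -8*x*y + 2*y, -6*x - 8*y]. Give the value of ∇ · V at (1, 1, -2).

∂V₁/∂x = 15*y + 20
∂V₂/∂y = -8*x + 2
∂V₃/∂z = 0
∇·V = -8*x + 15*y + 22
At (1, 1, -2): 29.

29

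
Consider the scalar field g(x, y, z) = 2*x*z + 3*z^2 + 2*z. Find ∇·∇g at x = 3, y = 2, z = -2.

∂²g/∂x² = 0
∂²g/∂y² = 0
∂²g/∂z² = 6
∇²g = 6
At (3, 2, -2): 6.

6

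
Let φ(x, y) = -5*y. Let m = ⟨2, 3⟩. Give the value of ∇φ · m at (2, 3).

-15

∂φ/∂x = 0
∂φ/∂y = -5
∇φ at (2, 3) = (0, -5)
∇φ · m = (0)(2) + (-5)(3) = -15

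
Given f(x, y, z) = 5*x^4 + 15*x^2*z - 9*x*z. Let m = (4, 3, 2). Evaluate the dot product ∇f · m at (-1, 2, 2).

∂f/∂x = 20*x^3 + 30*x*z - 9*z
∂f/∂y = 0
∂f/∂z = 15*x^2 - 9*x
∇f at (-1, 2, 2) = (-98, 0, 24)
∇f · m = (-98)(4) + (0)(3) + (24)(2) = -344

-344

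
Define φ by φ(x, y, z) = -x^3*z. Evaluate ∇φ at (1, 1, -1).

(3, 0, -1)

∂φ/∂x = -3*x^2*z
∂φ/∂y = 0
∂φ/∂z = -x^3
∇φ = (-3*x^2*z, 0, -x^3)
At (1, 1, -1): (3, 0, -1).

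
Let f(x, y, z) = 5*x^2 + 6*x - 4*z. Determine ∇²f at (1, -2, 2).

∂²f/∂x² = 10
∂²f/∂y² = 0
∂²f/∂z² = 0
∇²f = 10
At (1, -2, 2): 10.

10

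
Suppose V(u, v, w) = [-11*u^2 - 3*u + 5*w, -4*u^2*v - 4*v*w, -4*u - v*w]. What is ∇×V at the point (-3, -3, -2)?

(-10, 9, -72)

(∇×V)₁ = ∂V₃/∂v − ∂V₂/∂w = 4*v - w
(∇×V)₂ = ∂V₁/∂w − ∂V₃/∂u = 9
(∇×V)₃ = ∂V₂/∂u − ∂V₁/∂v = -8*u*v
∇×V = (4*v - w, 9, -8*u*v)
At (-3, -3, -2): (-10, 9, -72).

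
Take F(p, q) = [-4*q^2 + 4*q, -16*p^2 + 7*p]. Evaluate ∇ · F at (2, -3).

∂F₁/∂p = 0
∂F₂/∂q = 0
∇·F = 0
At (2, -3): 0.

0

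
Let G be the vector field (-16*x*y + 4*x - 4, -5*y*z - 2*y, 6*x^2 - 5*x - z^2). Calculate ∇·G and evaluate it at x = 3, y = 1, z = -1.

-7

∂G₁/∂x = -16*y + 4
∂G₂/∂y = -5*z - 2
∂G₃/∂z = -2*z
∇·G = -16*y - 7*z + 2
At (3, 1, -1): -7.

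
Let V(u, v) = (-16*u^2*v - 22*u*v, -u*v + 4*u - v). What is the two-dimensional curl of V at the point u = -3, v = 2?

∂V₂/∂u = -v + 4
∂V₁/∂v = -16*u^2 - 22*u
Scalar curl = 16*u^2 + 22*u - v + 4
At (-3, 2): 80.

80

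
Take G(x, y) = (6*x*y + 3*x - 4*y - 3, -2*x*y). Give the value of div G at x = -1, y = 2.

∂G₁/∂x = 6*y + 3
∂G₂/∂y = -2*x
∇·G = -2*x + 6*y + 3
At (-1, 2): 17.

17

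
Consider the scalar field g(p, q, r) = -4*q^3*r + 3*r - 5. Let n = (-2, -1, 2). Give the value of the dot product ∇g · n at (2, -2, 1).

118

∂g/∂p = 0
∂g/∂q = -12*q^2*r
∂g/∂r = -4*q^3 + 3
∇g at (2, -2, 1) = (0, -48, 35)
∇g · n = (0)(-2) + (-48)(-1) + (35)(2) = 118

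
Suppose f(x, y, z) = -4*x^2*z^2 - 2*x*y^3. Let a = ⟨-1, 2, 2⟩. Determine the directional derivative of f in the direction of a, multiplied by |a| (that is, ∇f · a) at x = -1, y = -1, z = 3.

-110

∂f/∂x = -8*x*z^2 - 2*y^3
∂f/∂y = -6*x*y^2
∂f/∂z = -8*x^2*z
∇f at (-1, -1, 3) = (74, 6, -24)
∇f · a = (74)(-1) + (6)(2) + (-24)(2) = -110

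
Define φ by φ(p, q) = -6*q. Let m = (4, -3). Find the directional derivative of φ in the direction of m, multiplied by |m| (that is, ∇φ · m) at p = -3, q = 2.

∂φ/∂p = 0
∂φ/∂q = -6
∇φ at (-3, 2) = (0, -6)
∇φ · m = (0)(4) + (-6)(-3) = 18

18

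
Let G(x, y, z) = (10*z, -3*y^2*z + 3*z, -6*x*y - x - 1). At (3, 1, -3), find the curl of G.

(-18, 17, 0)

(∇×G)₁ = ∂G₃/∂y − ∂G₂/∂z = -6*x + 3*y^2 - 3
(∇×G)₂ = ∂G₁/∂z − ∂G₃/∂x = 6*y + 11
(∇×G)₃ = ∂G₂/∂x − ∂G₁/∂y = 0
∇×G = (-6*x + 3*y^2 - 3, 6*y + 11, 0)
At (3, 1, -3): (-18, 17, 0).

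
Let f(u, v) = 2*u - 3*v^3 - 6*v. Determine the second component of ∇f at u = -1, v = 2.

-42

(∇f)_2 = ∂f/∂v = -9*v^2 - 6
At (-1, 2): -42.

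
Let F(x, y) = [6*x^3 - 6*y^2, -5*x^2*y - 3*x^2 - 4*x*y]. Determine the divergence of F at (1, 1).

∂F₁/∂x = 18*x^2
∂F₂/∂y = -5*x^2 - 4*x
∇·F = 13*x^2 - 4*x
At (1, 1): 9.

9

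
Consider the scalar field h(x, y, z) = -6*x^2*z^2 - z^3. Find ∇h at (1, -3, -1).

∂h/∂x = -12*x*z^2
∂h/∂y = 0
∂h/∂z = -12*x^2*z - 3*z^2
∇h = (-12*x*z^2, 0, -12*x^2*z - 3*z^2)
At (1, -3, -1): (-12, 0, 9).

(-12, 0, 9)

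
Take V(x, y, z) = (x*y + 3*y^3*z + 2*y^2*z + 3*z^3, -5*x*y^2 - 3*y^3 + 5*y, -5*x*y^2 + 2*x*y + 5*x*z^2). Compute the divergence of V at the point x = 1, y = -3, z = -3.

∂V₁/∂x = y
∂V₂/∂y = -10*x*y - 9*y^2 + 5
∂V₃/∂z = 10*x*z
∇·V = -10*x*y + 10*x*z - 9*y^2 + y + 5
At (1, -3, -3): -79.

-79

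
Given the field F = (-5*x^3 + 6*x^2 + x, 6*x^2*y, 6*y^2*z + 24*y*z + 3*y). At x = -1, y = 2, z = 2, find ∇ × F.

(99, 0, -24)

(∇×F)₁ = ∂F₃/∂y − ∂F₂/∂z = 12*y*z + 24*z + 3
(∇×F)₂ = ∂F₁/∂z − ∂F₃/∂x = 0
(∇×F)₃ = ∂F₂/∂x − ∂F₁/∂y = 12*x*y
∇×F = (12*y*z + 24*z + 3, 0, 12*x*y)
At (-1, 2, 2): (99, 0, -24).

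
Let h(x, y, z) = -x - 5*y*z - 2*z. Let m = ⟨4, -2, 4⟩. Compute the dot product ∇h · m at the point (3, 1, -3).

∂h/∂x = -1
∂h/∂y = -5*z
∂h/∂z = -5*y - 2
∇h at (3, 1, -3) = (-1, 15, -7)
∇h · m = (-1)(4) + (15)(-2) + (-7)(4) = -62

-62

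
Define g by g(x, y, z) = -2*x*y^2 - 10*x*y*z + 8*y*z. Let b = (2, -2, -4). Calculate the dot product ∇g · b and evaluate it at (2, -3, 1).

∂g/∂x = -2*y^2 - 10*y*z
∂g/∂y = -4*x*y - 10*x*z + 8*z
∂g/∂z = -10*x*y + 8*y
∇g at (2, -3, 1) = (12, 12, 36)
∇g · b = (12)(2) + (12)(-2) + (36)(-4) = -144

-144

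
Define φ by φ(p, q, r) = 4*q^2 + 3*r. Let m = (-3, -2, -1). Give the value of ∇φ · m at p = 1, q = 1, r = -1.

-19

∂φ/∂p = 0
∂φ/∂q = 8*q
∂φ/∂r = 3
∇φ at (1, 1, -1) = (0, 8, 3)
∇φ · m = (0)(-3) + (8)(-2) + (3)(-1) = -19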